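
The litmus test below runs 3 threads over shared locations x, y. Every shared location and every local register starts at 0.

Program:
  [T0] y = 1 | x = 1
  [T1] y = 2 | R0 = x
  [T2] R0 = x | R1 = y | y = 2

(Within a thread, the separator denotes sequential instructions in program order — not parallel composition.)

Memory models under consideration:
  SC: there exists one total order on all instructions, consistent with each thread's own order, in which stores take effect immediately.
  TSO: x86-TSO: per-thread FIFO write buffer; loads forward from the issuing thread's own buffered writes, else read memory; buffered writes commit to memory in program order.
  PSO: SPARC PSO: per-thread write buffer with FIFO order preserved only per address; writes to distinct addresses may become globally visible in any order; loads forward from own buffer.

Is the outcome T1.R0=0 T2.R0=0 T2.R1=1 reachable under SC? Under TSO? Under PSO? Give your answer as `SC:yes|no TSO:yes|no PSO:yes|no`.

SC:yes TSO:yes PSO:yes

outcome vector order: (T1.R0,T2.R0,T2.R1)
under SC → 000, 001, 002, 011, 012, 100, 101, 102, 111, 112
under TSO → 000, 001, 002, 011, 012, 100, 101, 102, 111, 112
under PSO → 000, 001, 002, 010, 011, 012, 100, 101, 102, 110, 111, 112
target 001 ∈ {SC,TSO,PSO}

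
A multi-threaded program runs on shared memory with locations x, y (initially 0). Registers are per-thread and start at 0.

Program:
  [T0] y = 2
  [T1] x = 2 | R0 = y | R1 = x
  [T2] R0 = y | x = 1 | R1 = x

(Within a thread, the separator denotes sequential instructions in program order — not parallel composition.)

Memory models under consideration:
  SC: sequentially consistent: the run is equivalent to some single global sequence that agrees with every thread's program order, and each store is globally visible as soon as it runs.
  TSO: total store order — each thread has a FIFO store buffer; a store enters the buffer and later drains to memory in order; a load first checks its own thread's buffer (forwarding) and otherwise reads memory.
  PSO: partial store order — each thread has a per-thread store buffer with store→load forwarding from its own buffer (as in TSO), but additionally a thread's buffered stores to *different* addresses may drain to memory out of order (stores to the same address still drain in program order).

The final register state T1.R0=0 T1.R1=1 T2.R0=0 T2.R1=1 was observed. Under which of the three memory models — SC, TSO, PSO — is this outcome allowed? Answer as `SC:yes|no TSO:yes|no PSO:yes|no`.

SC:yes TSO:yes PSO:yes

outcome vector order: (T1.R0,T1.R1,T2.R0,T2.R1)
SC (11): <0 1 0 1>; <0 1 2 1>; <0 2 0 1>; <0 2 0 2>; <0 2 2 1>; <2 1 0 1>; <2 1 2 1>; <2 2 0 1>; <2 2 0 2>; <2 2 2 1>; <2 2 2 2>
TSO (12): <0 1 0 1>; <0 1 2 1>; <0 2 0 1>; <0 2 0 2>; <0 2 2 1>; <0 2 2 2>; <2 1 0 1>; <2 1 2 1>; <2 2 0 1>; <2 2 0 2>; <2 2 2 1>; <2 2 2 2>
PSO (12): <0 1 0 1>; <0 1 2 1>; <0 2 0 1>; <0 2 0 2>; <0 2 2 1>; <0 2 2 2>; <2 1 0 1>; <2 1 2 1>; <2 2 0 1>; <2 2 0 2>; <2 2 2 1>; <2 2 2 2>
target <0 1 0 1> ∈ {SC,TSO,PSO}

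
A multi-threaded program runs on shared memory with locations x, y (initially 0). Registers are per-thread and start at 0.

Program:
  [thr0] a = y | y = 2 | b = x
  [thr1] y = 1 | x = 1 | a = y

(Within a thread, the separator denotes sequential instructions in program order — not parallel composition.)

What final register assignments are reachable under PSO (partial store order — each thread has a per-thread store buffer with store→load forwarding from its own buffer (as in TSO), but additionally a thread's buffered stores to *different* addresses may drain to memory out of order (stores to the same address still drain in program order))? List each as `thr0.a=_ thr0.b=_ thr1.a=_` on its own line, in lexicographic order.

outcome vector order: (thr0.a,thr0.b,thr1.a)
|PSO outcomes| = 8

thr0.a=0 thr0.b=0 thr1.a=1
thr0.a=0 thr0.b=0 thr1.a=2
thr0.a=0 thr0.b=1 thr1.a=1
thr0.a=0 thr0.b=1 thr1.a=2
thr0.a=1 thr0.b=0 thr1.a=1
thr0.a=1 thr0.b=0 thr1.a=2
thr0.a=1 thr0.b=1 thr1.a=1
thr0.a=1 thr0.b=1 thr1.a=2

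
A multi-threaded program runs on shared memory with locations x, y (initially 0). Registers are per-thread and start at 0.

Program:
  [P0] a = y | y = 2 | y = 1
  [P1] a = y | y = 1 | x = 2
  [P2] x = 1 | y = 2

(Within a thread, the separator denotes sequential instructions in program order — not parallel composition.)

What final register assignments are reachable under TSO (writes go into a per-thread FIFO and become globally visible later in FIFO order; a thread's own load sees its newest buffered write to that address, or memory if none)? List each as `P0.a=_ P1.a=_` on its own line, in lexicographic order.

outcome vector order: (P0.a,P1.a)
|TSO outcomes| = 8

P0.a=0 P1.a=0
P0.a=0 P1.a=1
P0.a=0 P1.a=2
P0.a=1 P1.a=0
P0.a=1 P1.a=2
P0.a=2 P1.a=0
P0.a=2 P1.a=1
P0.a=2 P1.a=2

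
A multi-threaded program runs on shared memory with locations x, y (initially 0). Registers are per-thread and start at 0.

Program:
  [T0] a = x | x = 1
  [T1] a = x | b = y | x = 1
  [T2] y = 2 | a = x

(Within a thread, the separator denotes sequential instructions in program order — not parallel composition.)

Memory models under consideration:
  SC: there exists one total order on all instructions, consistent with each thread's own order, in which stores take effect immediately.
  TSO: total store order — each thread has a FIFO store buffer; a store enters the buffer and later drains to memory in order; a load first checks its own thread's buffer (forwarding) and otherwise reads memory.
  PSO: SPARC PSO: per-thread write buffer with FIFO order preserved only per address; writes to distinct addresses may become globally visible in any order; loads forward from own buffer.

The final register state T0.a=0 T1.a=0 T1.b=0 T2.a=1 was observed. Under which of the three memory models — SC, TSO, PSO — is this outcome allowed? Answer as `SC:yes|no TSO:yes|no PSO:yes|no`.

SC:yes TSO:yes PSO:yes

outcome vector order: (T0.a,T1.a,T1.b,T2.a)
SC (11): 0000; 0001; 0020; 0021; 0101; 0120; 0121; 1000; 1001; 1020; 1021
TSO (12): 0000; 0001; 0020; 0021; 0100; 0101; 0120; 0121; 1000; 1001; 1020; 1021
PSO (12): 0000; 0001; 0020; 0021; 0100; 0101; 0120; 0121; 1000; 1001; 1020; 1021
target 0001 ∈ {SC,TSO,PSO}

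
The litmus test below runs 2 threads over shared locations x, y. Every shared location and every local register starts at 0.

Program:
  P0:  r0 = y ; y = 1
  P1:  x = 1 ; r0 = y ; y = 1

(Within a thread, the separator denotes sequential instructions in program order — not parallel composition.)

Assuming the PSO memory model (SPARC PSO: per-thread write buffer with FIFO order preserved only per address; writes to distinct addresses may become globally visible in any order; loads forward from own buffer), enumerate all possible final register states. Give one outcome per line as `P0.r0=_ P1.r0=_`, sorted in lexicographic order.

outcome vector order: (P0.r0,P1.r0)
|PSO outcomes| = 3

P0.r0=0 P1.r0=0
P0.r0=0 P1.r0=1
P0.r0=1 P1.r0=0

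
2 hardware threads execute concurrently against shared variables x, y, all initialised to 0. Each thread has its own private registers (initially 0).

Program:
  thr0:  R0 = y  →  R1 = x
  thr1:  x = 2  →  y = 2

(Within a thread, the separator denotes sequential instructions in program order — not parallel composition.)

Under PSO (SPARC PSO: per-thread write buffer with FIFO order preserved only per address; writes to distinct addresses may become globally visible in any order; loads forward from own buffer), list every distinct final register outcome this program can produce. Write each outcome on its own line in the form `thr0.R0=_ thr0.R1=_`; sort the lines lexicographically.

outcome vector order: (thr0.R0,thr0.R1)
|PSO outcomes| = 4

thr0.R0=0 thr0.R1=0
thr0.R0=0 thr0.R1=2
thr0.R0=2 thr0.R1=0
thr0.R0=2 thr0.R1=2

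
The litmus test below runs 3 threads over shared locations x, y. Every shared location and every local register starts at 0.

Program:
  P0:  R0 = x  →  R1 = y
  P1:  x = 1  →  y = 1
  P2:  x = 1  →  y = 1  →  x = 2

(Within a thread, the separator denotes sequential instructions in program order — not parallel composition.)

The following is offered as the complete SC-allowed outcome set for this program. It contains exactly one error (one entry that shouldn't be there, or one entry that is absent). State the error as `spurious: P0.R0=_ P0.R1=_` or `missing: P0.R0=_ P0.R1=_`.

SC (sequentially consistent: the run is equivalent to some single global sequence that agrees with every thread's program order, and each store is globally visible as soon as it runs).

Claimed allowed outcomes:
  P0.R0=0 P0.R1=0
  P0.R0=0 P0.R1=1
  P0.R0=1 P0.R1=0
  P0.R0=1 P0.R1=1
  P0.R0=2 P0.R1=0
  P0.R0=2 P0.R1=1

outcome vector order: (P0.R0,P0.R1)
SC (5): 0/0, 0/1, 1/0, 1/1, 2/1
claimed∖SC = {2/0}

spurious: P0.R0=2 P0.R1=0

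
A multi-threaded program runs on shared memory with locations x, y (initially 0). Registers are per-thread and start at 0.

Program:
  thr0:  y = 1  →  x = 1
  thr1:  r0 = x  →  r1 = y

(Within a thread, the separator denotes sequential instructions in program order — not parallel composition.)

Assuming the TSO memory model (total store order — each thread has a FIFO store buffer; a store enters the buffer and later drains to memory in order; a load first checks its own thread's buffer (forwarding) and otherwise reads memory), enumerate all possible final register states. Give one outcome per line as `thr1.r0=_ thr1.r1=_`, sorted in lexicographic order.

thr1.r0=0 thr1.r1=0
thr1.r0=0 thr1.r1=1
thr1.r0=1 thr1.r1=1

outcome vector order: (thr1.r0,thr1.r1)
|TSO outcomes| = 3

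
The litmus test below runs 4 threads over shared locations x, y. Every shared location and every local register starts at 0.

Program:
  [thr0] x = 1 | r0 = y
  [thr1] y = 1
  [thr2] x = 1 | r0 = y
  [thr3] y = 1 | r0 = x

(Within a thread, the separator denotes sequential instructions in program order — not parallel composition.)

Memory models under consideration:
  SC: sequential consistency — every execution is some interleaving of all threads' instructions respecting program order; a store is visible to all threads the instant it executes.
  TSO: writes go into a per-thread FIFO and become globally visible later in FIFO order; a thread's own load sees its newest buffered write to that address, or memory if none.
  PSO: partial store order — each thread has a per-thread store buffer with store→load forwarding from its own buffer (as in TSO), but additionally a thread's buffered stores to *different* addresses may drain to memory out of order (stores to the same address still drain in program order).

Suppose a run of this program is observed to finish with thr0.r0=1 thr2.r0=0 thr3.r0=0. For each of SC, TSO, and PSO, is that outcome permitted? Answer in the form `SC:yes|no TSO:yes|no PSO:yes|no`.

SC:no TSO:yes PSO:yes

outcome vector order: (thr0.r0,thr2.r0,thr3.r0)
under SC → <0 0 1> <0 1 1> <1 0 1> <1 1 0> <1 1 1>
under TSO → <0 0 0> <0 0 1> <0 1 0> <0 1 1> <1 0 0> <1 0 1> <1 1 0> <1 1 1>
under PSO → <0 0 0> <0 0 1> <0 1 0> <0 1 1> <1 0 0> <1 0 1> <1 1 0> <1 1 1>
target <1 0 0> ∈ {TSO,PSO}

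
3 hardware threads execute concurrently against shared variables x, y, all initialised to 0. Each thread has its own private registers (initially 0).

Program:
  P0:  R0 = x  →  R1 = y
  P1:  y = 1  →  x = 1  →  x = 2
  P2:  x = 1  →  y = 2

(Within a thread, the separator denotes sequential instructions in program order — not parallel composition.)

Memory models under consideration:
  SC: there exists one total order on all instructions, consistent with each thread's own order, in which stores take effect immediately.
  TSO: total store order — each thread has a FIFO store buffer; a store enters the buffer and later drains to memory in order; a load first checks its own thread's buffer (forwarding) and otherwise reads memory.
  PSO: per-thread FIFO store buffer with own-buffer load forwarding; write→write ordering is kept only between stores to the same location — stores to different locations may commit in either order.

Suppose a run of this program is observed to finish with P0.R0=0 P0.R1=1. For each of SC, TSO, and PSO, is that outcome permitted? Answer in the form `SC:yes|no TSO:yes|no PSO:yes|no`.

outcome vector order: (P0.R0,P0.R1)
under SC → (0,0) (0,1) (0,2) (1,0) (1,1) (1,2) (2,1) (2,2)
under TSO → (0,0) (0,1) (0,2) (1,0) (1,1) (1,2) (2,1) (2,2)
under PSO → (0,0) (0,1) (0,2) (1,0) (1,1) (1,2) (2,0) (2,1) (2,2)
target (0,1) ∈ {SC,TSO,PSO}

SC:yes TSO:yes PSO:yes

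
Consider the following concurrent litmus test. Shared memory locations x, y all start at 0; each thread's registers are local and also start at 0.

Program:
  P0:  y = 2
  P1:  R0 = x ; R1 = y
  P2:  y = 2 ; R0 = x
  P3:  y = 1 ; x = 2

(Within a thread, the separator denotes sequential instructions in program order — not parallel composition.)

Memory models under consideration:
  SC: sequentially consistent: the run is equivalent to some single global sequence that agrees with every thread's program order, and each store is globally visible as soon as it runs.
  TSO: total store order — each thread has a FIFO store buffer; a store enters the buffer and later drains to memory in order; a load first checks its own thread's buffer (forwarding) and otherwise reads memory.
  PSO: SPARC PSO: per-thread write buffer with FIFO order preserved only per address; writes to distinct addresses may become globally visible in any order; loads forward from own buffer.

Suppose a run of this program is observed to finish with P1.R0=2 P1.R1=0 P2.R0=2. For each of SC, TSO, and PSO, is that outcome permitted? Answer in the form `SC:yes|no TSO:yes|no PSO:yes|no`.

SC:no TSO:no PSO:yes

outcome vector order: (P1.R0,P1.R1,P2.R0)
[SC] allowed = {<0 0 0>; <0 0 2>; <0 1 0>; <0 1 2>; <0 2 0>; <0 2 2>; <2 1 0>; <2 1 2>; <2 2 0>; <2 2 2>}
[TSO] allowed = {<0 0 0>; <0 0 2>; <0 1 0>; <0 1 2>; <0 2 0>; <0 2 2>; <2 1 0>; <2 1 2>; <2 2 0>; <2 2 2>}
[PSO] allowed = {<0 0 0>; <0 0 2>; <0 1 0>; <0 1 2>; <0 2 0>; <0 2 2>; <2 0 0>; <2 0 2>; <2 1 0>; <2 1 2>; <2 2 0>; <2 2 2>}
target <2 0 2> ∈ {PSO}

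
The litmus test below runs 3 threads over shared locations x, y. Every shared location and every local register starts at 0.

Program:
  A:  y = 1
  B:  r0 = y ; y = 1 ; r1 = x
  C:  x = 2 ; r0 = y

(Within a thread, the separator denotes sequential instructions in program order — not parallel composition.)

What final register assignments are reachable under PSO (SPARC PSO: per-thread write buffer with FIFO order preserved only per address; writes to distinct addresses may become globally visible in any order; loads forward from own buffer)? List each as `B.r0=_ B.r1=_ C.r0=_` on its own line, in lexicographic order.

outcome vector order: (B.r0,B.r1,C.r0)
|PSO outcomes| = 8

B.r0=0 B.r1=0 C.r0=0
B.r0=0 B.r1=0 C.r0=1
B.r0=0 B.r1=2 C.r0=0
B.r0=0 B.r1=2 C.r0=1
B.r0=1 B.r1=0 C.r0=0
B.r0=1 B.r1=0 C.r0=1
B.r0=1 B.r1=2 C.r0=0
B.r0=1 B.r1=2 C.r0=1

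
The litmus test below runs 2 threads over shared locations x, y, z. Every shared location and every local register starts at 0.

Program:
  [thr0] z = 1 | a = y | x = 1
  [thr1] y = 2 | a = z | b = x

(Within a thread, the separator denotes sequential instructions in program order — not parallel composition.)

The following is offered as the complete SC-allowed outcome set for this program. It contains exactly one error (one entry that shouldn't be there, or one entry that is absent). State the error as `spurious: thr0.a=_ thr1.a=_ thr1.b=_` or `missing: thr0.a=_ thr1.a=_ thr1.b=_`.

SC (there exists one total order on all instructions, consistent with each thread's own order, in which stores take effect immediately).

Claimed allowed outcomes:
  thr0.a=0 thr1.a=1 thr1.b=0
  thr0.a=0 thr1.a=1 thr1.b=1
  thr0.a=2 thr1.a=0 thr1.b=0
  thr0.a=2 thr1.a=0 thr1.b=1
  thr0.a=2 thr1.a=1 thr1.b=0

outcome vector order: (thr0.a,thr1.a,thr1.b)
SC: 6 outcomes — {010; 011; 200; 201; 210; 211}
SC∖claimed = {211}

missing: thr0.a=2 thr1.a=1 thr1.b=1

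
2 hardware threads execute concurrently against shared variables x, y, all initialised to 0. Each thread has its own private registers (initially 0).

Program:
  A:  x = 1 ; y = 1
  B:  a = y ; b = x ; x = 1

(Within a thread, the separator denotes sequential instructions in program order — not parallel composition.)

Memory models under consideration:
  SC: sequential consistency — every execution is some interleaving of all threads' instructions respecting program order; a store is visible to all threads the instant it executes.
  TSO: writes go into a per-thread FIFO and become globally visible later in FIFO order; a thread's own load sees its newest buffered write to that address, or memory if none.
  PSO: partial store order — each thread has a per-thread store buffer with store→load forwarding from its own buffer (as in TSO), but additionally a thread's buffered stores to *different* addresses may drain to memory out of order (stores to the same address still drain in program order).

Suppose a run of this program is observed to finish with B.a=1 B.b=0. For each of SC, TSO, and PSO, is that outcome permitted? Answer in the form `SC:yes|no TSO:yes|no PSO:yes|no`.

SC:no TSO:no PSO:yes

outcome vector order: (B.a,B.b)
SC (3): (0,0) (0,1) (1,1)
TSO (3): (0,0) (0,1) (1,1)
PSO (4): (0,0) (0,1) (1,0) (1,1)
target (1,0) ∈ {PSO}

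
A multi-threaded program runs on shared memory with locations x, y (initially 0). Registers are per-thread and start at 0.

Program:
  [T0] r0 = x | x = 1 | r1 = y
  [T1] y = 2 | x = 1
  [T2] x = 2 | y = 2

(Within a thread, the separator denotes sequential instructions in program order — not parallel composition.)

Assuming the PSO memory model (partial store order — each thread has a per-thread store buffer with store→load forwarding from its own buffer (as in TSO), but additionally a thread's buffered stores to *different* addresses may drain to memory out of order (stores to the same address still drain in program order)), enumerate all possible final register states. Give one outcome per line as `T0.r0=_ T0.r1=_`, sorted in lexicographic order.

T0.r0=0 T0.r1=0
T0.r0=0 T0.r1=2
T0.r0=1 T0.r1=0
T0.r0=1 T0.r1=2
T0.r0=2 T0.r1=0
T0.r0=2 T0.r1=2

outcome vector order: (T0.r0,T0.r1)
|PSO outcomes| = 6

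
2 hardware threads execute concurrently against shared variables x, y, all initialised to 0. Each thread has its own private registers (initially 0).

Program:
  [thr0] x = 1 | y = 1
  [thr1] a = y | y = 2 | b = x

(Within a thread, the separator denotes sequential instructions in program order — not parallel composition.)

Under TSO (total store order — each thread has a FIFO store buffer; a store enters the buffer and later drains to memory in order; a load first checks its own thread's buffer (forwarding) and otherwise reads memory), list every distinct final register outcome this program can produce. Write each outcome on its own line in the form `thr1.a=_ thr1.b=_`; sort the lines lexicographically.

outcome vector order: (thr1.a,thr1.b)
|TSO outcomes| = 3

thr1.a=0 thr1.b=0
thr1.a=0 thr1.b=1
thr1.a=1 thr1.b=1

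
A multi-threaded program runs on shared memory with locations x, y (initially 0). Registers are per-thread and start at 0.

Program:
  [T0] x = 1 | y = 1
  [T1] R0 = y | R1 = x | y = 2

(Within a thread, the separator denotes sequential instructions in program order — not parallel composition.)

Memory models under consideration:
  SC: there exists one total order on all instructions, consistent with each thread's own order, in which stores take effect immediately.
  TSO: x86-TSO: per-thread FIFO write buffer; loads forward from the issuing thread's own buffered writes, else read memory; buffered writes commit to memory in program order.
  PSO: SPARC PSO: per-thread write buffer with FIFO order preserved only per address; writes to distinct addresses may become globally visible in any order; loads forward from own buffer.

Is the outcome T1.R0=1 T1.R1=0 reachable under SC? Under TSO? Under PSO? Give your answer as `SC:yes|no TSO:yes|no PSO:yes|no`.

outcome vector order: (T1.R0,T1.R1)
under SC → <0 0> <0 1> <1 1>
under TSO → <0 0> <0 1> <1 1>
under PSO → <0 0> <0 1> <1 0> <1 1>
target <1 0> ∈ {PSO}

SC:no TSO:no PSO:yes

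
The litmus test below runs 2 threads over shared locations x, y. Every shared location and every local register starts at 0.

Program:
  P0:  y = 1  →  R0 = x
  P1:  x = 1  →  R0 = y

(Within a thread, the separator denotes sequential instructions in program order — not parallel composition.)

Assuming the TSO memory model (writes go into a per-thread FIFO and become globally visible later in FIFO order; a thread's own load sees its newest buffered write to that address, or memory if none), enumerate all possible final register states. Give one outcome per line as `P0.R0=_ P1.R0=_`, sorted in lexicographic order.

outcome vector order: (P0.R0,P1.R0)
|TSO outcomes| = 4

P0.R0=0 P1.R0=0
P0.R0=0 P1.R0=1
P0.R0=1 P1.R0=0
P0.R0=1 P1.R0=1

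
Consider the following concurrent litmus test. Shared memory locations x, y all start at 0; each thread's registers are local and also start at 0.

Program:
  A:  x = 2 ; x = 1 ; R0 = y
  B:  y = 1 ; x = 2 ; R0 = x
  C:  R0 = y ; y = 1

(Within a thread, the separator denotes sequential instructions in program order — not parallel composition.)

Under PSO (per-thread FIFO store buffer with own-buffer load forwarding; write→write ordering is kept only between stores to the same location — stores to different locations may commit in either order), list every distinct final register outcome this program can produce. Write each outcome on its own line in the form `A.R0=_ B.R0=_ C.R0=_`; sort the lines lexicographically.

A.R0=0 B.R0=1 C.R0=0
A.R0=0 B.R0=1 C.R0=1
A.R0=0 B.R0=2 C.R0=0
A.R0=0 B.R0=2 C.R0=1
A.R0=1 B.R0=1 C.R0=0
A.R0=1 B.R0=1 C.R0=1
A.R0=1 B.R0=2 C.R0=0
A.R0=1 B.R0=2 C.R0=1

outcome vector order: (A.R0,B.R0,C.R0)
|PSO outcomes| = 8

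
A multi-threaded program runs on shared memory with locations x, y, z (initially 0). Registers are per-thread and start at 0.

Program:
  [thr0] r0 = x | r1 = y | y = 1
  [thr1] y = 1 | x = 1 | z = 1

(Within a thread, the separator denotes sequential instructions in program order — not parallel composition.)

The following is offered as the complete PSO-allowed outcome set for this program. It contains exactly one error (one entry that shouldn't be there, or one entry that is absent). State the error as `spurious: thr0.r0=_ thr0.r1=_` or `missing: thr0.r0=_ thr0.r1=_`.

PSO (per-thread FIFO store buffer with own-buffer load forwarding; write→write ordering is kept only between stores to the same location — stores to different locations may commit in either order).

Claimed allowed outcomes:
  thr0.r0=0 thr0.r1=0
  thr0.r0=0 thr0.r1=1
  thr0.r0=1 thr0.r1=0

missing: thr0.r0=1 thr0.r1=1

outcome vector order: (thr0.r0,thr0.r1)
PSO: 4 outcomes — {(0,0) (0,1) (1,0) (1,1)}
PSO∖claimed = {(1,1)}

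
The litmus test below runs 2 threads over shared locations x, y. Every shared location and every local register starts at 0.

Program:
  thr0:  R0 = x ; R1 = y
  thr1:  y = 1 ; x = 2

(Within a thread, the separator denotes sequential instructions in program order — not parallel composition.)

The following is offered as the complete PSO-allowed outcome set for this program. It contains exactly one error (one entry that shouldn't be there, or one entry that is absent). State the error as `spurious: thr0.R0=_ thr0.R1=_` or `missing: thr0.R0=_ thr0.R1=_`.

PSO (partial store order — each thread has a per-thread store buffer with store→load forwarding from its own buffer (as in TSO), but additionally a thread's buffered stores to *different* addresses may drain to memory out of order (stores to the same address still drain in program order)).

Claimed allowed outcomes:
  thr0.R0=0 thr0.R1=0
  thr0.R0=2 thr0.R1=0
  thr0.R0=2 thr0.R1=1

outcome vector order: (thr0.R0,thr0.R1)
under PSO → 0/0 0/1 2/0 2/1
PSO∖claimed = {0/1}

missing: thr0.R0=0 thr0.R1=1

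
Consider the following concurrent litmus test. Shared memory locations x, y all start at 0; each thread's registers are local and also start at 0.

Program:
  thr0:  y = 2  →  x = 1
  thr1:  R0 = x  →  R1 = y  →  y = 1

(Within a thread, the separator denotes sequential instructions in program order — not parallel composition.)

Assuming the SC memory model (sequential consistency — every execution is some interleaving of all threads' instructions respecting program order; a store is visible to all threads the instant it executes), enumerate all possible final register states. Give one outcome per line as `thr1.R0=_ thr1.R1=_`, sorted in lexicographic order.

outcome vector order: (thr1.R0,thr1.R1)
|SC outcomes| = 3

thr1.R0=0 thr1.R1=0
thr1.R0=0 thr1.R1=2
thr1.R0=1 thr1.R1=2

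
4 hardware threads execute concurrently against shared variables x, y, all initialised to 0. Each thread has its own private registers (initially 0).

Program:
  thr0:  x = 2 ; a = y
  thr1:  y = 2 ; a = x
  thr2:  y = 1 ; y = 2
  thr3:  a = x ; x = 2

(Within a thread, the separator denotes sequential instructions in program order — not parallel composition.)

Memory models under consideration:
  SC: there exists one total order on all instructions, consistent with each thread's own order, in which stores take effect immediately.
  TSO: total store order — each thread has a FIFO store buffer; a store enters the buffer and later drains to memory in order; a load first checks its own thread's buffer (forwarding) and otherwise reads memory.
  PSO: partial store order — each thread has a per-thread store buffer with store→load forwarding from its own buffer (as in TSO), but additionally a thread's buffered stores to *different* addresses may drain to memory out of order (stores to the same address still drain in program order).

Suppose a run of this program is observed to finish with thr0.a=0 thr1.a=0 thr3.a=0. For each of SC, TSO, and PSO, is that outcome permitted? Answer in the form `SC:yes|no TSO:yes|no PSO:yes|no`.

SC:no TSO:yes PSO:yes

outcome vector order: (thr0.a,thr1.a,thr3.a)
SC: 10 outcomes — {020 022 100 102 120 122 200 202 220 222}
TSO: 12 outcomes — {000 002 020 022 100 102 120 122 200 202 220 222}
PSO: 12 outcomes — {000 002 020 022 100 102 120 122 200 202 220 222}
target 000 ∈ {TSO,PSO}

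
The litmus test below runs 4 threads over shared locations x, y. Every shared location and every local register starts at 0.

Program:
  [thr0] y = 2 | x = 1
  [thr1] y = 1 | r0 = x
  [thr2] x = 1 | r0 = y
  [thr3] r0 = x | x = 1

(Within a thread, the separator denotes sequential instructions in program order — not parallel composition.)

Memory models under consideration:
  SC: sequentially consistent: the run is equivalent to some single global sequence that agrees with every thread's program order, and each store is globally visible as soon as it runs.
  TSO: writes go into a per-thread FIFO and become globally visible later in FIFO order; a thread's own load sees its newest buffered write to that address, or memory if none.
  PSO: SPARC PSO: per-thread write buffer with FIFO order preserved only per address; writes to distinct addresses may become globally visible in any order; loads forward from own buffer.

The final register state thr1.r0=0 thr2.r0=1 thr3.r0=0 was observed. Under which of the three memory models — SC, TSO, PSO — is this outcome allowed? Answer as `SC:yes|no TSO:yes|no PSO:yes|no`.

SC:yes TSO:yes PSO:yes

outcome vector order: (thr1.r0,thr2.r0,thr3.r0)
under SC → <0 1 0>, <0 1 1>, <0 2 0>, <0 2 1>, <1 0 0>, <1 0 1>, <1 1 0>, <1 1 1>, <1 2 0>, <1 2 1>
under TSO → <0 0 0>, <0 0 1>, <0 1 0>, <0 1 1>, <0 2 0>, <0 2 1>, <1 0 0>, <1 0 1>, <1 1 0>, <1 1 1>, <1 2 0>, <1 2 1>
under PSO → <0 0 0>, <0 0 1>, <0 1 0>, <0 1 1>, <0 2 0>, <0 2 1>, <1 0 0>, <1 0 1>, <1 1 0>, <1 1 1>, <1 2 0>, <1 2 1>
target <0 1 0> ∈ {SC,TSO,PSO}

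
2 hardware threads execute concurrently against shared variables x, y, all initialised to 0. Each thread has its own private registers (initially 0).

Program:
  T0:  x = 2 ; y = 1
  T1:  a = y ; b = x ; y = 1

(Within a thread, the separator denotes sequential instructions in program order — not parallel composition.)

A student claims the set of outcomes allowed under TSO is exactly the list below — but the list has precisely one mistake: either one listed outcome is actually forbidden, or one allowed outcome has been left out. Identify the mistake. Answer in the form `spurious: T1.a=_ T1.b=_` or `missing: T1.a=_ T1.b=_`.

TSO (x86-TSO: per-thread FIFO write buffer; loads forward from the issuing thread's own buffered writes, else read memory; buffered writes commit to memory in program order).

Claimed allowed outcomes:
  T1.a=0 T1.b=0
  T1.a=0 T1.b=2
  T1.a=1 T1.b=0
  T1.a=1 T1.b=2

outcome vector order: (T1.a,T1.b)
under TSO → <0 0> <0 2> <1 2>
claimed∖TSO = {<1 0>}

spurious: T1.a=1 T1.b=0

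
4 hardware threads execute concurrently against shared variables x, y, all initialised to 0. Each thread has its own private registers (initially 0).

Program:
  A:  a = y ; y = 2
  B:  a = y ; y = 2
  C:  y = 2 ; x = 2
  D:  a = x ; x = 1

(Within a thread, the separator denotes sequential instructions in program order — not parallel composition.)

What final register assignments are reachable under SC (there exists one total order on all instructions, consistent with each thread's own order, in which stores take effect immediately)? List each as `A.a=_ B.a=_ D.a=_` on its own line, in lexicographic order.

A.a=0 B.a=0 D.a=0
A.a=0 B.a=0 D.a=2
A.a=0 B.a=2 D.a=0
A.a=0 B.a=2 D.a=2
A.a=2 B.a=0 D.a=0
A.a=2 B.a=0 D.a=2
A.a=2 B.a=2 D.a=0
A.a=2 B.a=2 D.a=2

outcome vector order: (A.a,B.a,D.a)
|SC outcomes| = 8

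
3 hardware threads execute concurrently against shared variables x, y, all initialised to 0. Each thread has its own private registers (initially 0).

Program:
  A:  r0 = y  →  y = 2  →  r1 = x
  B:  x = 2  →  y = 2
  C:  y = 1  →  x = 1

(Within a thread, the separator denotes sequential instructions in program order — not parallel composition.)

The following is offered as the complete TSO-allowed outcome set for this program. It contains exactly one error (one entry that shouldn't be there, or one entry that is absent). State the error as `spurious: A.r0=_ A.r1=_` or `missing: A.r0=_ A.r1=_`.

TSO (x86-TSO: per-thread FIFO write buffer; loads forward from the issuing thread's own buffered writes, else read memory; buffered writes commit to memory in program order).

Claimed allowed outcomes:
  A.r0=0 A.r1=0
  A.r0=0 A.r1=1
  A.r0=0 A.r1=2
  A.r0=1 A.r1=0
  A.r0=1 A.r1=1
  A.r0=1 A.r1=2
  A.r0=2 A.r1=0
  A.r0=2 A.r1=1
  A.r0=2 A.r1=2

outcome vector order: (A.r0,A.r1)
under TSO → 00, 01, 02, 10, 11, 12, 21, 22
claimed∖TSO = {20}

spurious: A.r0=2 A.r1=0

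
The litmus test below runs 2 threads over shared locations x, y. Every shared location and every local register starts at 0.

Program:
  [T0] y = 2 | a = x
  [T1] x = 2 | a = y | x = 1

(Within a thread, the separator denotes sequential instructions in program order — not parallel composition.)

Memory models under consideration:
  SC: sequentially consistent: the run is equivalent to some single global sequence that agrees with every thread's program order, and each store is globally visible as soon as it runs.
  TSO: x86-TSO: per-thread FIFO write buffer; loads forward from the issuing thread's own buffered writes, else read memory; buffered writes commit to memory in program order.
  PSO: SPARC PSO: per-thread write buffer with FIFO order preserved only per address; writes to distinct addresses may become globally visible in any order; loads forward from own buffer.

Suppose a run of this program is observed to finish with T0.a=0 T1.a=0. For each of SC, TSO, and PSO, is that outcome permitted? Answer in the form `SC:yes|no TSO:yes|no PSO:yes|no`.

outcome vector order: (T0.a,T1.a)
SC (5): <0 2>; <1 0>; <1 2>; <2 0>; <2 2>
TSO (6): <0 0>; <0 2>; <1 0>; <1 2>; <2 0>; <2 2>
PSO (6): <0 0>; <0 2>; <1 0>; <1 2>; <2 0>; <2 2>
target <0 0> ∈ {TSO,PSO}

SC:no TSO:yes PSO:yes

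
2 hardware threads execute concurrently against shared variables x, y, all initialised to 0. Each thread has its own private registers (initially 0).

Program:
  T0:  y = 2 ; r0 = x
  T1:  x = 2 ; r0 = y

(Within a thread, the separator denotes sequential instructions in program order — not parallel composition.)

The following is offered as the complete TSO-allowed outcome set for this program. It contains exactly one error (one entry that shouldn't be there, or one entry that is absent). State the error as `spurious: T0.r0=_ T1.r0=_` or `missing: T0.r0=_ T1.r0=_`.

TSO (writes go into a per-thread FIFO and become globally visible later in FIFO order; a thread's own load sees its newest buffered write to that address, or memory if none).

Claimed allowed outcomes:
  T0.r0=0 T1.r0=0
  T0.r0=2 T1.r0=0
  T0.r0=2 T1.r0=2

outcome vector order: (T0.r0,T1.r0)
TSO (4): (0,0); (0,2); (2,0); (2,2)
TSO∖claimed = {(0,2)}

missing: T0.r0=0 T1.r0=2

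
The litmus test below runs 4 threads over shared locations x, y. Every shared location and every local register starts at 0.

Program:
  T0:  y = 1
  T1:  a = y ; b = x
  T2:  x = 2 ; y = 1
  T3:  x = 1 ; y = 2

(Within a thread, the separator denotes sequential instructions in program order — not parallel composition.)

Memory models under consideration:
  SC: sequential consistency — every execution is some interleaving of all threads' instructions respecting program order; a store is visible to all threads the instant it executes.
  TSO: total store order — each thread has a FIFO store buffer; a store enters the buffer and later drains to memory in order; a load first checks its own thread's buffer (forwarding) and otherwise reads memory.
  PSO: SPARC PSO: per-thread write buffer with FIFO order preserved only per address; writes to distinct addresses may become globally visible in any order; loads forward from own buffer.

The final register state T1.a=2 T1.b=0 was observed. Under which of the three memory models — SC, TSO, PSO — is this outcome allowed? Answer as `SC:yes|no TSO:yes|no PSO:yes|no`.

outcome vector order: (T1.a,T1.b)
SC (8): 0/0, 0/1, 0/2, 1/0, 1/1, 1/2, 2/1, 2/2
TSO (8): 0/0, 0/1, 0/2, 1/0, 1/1, 1/2, 2/1, 2/2
PSO (9): 0/0, 0/1, 0/2, 1/0, 1/1, 1/2, 2/0, 2/1, 2/2
target 2/0 ∈ {PSO}

SC:no TSO:no PSO:yes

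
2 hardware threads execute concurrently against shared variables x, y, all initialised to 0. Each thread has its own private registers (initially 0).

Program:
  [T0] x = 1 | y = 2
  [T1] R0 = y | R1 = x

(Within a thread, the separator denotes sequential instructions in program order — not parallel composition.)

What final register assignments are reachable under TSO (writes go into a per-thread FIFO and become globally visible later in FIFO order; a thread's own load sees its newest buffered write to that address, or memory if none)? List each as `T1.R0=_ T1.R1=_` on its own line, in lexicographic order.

T1.R0=0 T1.R1=0
T1.R0=0 T1.R1=1
T1.R0=2 T1.R1=1

outcome vector order: (T1.R0,T1.R1)
|TSO outcomes| = 3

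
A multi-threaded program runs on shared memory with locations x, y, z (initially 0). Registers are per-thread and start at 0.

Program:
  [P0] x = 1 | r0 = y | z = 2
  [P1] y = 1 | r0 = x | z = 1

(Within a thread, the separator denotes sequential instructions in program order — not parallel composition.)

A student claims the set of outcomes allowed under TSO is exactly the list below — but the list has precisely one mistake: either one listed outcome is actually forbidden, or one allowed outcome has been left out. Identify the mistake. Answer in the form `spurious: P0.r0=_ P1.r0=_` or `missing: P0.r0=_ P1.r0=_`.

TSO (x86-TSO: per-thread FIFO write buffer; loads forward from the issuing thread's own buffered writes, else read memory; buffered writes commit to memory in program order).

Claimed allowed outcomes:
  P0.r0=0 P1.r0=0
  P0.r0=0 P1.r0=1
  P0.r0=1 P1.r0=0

missing: P0.r0=1 P1.r0=1

outcome vector order: (P0.r0,P1.r0)
TSO (4): (0,0); (0,1); (1,0); (1,1)
TSO∖claimed = {(1,1)}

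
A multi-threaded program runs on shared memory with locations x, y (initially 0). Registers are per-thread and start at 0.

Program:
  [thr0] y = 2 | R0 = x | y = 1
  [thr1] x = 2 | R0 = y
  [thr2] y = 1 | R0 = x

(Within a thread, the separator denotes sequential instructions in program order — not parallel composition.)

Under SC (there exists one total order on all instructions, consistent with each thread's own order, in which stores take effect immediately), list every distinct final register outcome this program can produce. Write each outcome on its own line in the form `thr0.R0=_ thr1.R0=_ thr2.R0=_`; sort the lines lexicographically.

outcome vector order: (thr0.R0,thr1.R0,thr2.R0)
|SC outcomes| = 9

thr0.R0=0 thr1.R0=1 thr2.R0=0
thr0.R0=0 thr1.R0=1 thr2.R0=2
thr0.R0=0 thr1.R0=2 thr2.R0=0
thr0.R0=0 thr1.R0=2 thr2.R0=2
thr0.R0=2 thr1.R0=0 thr2.R0=2
thr0.R0=2 thr1.R0=1 thr2.R0=0
thr0.R0=2 thr1.R0=1 thr2.R0=2
thr0.R0=2 thr1.R0=2 thr2.R0=0
thr0.R0=2 thr1.R0=2 thr2.R0=2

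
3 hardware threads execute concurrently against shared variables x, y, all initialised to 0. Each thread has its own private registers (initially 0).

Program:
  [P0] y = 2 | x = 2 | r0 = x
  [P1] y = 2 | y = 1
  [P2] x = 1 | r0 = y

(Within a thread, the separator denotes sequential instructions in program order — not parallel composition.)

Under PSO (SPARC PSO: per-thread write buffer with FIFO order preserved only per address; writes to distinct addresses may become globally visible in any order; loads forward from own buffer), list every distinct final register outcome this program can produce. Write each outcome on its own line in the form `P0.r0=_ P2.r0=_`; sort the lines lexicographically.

P0.r0=1 P2.r0=0
P0.r0=1 P2.r0=1
P0.r0=1 P2.r0=2
P0.r0=2 P2.r0=0
P0.r0=2 P2.r0=1
P0.r0=2 P2.r0=2

outcome vector order: (P0.r0,P2.r0)
|PSO outcomes| = 6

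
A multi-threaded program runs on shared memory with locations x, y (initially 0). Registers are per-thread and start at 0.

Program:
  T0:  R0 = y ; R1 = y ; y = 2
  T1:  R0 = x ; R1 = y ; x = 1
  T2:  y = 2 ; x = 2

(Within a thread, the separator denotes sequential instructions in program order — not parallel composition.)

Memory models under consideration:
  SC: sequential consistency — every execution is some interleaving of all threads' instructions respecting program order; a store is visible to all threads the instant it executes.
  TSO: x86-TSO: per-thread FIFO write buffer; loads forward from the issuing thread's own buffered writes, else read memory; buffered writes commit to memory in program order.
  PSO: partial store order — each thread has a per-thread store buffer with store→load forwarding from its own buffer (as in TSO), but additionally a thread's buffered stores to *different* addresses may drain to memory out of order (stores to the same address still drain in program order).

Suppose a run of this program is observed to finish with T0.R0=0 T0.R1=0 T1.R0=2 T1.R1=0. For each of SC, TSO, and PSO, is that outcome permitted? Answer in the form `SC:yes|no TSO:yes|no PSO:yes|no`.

outcome vector order: (T0.R0,T0.R1,T1.R0,T1.R1)
SC: 9 outcomes — {0/0/0/0, 0/0/0/2, 0/0/2/2, 0/2/0/0, 0/2/0/2, 0/2/2/2, 2/2/0/0, 2/2/0/2, 2/2/2/2}
TSO: 9 outcomes — {0/0/0/0, 0/0/0/2, 0/0/2/2, 0/2/0/0, 0/2/0/2, 0/2/2/2, 2/2/0/0, 2/2/0/2, 2/2/2/2}
PSO: 12 outcomes — {0/0/0/0, 0/0/0/2, 0/0/2/0, 0/0/2/2, 0/2/0/0, 0/2/0/2, 0/2/2/0, 0/2/2/2, 2/2/0/0, 2/2/0/2, 2/2/2/0, 2/2/2/2}
target 0/0/2/0 ∈ {PSO}

SC:no TSO:no PSO:yes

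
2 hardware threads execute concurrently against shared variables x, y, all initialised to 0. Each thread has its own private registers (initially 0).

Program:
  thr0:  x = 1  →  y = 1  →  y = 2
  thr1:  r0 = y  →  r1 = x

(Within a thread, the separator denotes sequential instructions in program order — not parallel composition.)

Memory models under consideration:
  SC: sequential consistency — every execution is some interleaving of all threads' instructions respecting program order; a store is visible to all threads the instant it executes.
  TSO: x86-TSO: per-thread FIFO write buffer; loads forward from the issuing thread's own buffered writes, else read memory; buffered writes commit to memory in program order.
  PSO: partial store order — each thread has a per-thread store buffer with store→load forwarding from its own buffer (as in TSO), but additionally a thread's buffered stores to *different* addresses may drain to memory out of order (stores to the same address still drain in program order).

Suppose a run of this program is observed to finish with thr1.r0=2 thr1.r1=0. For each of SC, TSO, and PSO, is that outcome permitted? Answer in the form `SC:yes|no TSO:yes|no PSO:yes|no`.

outcome vector order: (thr1.r0,thr1.r1)
SC: 4 outcomes — {0/0 0/1 1/1 2/1}
TSO: 4 outcomes — {0/0 0/1 1/1 2/1}
PSO: 6 outcomes — {0/0 0/1 1/0 1/1 2/0 2/1}
target 2/0 ∈ {PSO}

SC:no TSO:no PSO:yes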